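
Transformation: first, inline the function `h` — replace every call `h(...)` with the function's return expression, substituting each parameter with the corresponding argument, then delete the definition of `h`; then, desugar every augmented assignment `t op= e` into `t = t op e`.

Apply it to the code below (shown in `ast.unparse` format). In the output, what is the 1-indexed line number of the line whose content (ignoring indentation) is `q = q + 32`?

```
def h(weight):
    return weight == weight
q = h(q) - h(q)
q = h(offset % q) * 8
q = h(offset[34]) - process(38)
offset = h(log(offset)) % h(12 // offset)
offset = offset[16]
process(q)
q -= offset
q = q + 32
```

Transformed code:
q = (q == q) - (q == q)
q = (offset % q == offset % q) * 8
q = (offset[34] == offset[34]) - process(38)
offset = (log(offset) == log(offset)) % (12 // offset == 12 // offset)
offset = offset[16]
process(q)
q = q - offset
q = q + 32

8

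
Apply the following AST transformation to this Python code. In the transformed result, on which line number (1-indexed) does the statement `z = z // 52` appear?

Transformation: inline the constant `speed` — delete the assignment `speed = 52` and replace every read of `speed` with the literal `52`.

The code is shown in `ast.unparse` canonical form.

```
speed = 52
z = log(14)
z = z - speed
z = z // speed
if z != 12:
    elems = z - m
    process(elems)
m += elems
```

Transformed code:
z = log(14)
z = z - 52
z = z // 52
if z != 12:
    elems = z - m
    process(elems)
m += elems

3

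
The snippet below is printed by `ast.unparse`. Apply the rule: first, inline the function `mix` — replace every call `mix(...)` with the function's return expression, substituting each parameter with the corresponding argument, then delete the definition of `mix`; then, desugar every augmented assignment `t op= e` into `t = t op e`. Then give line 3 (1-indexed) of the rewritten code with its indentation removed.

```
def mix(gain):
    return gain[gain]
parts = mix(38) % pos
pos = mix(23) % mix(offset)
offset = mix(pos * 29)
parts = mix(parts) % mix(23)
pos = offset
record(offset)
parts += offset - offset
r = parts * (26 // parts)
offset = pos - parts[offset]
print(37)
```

Transformed code:
parts = 38[38] % pos
pos = 23[23] % offset[offset]
offset = (pos * 29)[pos * 29]
parts = parts[parts] % 23[23]
pos = offset
record(offset)
parts = parts + (offset - offset)
r = parts * (26 // parts)
offset = pos - parts[offset]
print(37)

offset = (pos * 29)[pos * 29]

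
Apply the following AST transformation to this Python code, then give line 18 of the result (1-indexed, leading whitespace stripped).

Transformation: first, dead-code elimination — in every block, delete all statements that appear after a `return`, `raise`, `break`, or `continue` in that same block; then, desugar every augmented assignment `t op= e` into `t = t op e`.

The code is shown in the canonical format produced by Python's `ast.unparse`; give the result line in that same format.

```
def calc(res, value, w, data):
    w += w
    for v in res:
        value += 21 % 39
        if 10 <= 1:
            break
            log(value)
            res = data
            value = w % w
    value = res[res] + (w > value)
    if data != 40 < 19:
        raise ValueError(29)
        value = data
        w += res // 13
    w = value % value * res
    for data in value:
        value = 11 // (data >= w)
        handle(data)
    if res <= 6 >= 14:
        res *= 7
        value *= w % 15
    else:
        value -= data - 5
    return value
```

Transformed code:
def calc(res, value, w, data):
    w = w + w
    for v in res:
        value = value + 21 % 39
        if 10 <= 1:
            break
    value = res[res] + (w > value)
    if data != 40 < 19:
        raise ValueError(29)
    w = value % value * res
    for data in value:
        value = 11 // (data >= w)
        handle(data)
    if res <= 6 >= 14:
        res = res * 7
        value = value * (w % 15)
    else:
        value = value - (data - 5)
    return value

value = value - (data - 5)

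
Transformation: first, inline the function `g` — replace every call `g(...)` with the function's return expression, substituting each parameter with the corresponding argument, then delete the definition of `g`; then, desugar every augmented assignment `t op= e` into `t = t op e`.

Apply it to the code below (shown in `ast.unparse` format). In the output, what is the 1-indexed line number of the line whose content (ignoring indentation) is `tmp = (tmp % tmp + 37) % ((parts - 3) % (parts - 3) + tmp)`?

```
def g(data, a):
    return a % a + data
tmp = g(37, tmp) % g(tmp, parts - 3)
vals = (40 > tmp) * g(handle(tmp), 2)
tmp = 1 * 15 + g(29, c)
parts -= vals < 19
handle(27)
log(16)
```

Transformed code:
tmp = (tmp % tmp + 37) % ((parts - 3) % (parts - 3) + tmp)
vals = (40 > tmp) * (2 % 2 + handle(tmp))
tmp = 1 * 15 + (c % c + 29)
parts = parts - (vals < 19)
handle(27)
log(16)

1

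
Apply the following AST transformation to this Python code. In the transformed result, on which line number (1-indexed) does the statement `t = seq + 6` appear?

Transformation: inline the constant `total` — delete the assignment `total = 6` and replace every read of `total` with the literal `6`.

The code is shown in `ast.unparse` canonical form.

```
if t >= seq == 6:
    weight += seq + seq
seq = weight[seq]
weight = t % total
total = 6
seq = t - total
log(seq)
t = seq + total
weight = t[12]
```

7

Transformed code:
if t >= seq == 6:
    weight += seq + seq
seq = weight[seq]
weight = t % 6
seq = t - 6
log(seq)
t = seq + 6
weight = t[12]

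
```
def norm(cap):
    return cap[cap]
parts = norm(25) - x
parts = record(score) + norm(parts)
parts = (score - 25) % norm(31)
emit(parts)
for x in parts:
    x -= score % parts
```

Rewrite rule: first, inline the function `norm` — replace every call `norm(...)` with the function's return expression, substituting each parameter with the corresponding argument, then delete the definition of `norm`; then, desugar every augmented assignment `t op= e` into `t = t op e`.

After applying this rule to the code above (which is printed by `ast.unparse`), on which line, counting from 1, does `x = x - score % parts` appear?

6

Transformed code:
parts = 25[25] - x
parts = record(score) + parts[parts]
parts = (score - 25) % 31[31]
emit(parts)
for x in parts:
    x = x - score % parts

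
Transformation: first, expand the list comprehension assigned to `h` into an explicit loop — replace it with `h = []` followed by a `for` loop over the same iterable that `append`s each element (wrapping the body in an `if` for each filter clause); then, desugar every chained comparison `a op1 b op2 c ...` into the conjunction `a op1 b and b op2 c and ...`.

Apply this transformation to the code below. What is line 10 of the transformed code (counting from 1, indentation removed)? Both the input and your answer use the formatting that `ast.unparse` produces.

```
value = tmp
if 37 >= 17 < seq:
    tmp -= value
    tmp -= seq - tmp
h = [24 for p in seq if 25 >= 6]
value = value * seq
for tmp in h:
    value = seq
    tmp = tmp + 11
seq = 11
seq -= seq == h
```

for tmp in h:

Transformed code:
value = tmp
if 37 >= 17 and 17 < seq:
    tmp -= value
    tmp -= seq - tmp
h = []
for p in seq:
    if 25 >= 6:
        h.append(24)
value = value * seq
for tmp in h:
    value = seq
    tmp = tmp + 11
seq = 11
seq -= seq == h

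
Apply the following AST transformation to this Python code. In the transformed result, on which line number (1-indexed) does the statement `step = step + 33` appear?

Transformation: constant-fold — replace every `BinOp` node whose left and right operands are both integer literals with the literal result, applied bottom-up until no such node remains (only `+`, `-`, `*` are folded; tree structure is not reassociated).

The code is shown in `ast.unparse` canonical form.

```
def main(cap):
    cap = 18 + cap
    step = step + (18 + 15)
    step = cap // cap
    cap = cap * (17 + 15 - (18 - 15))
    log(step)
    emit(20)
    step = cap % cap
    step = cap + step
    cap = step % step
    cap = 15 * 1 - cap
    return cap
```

3

Transformed code:
def main(cap):
    cap = 18 + cap
    step = step + 33
    step = cap // cap
    cap = cap * 29
    log(step)
    emit(20)
    step = cap % cap
    step = cap + step
    cap = step % step
    cap = 15 - cap
    return cap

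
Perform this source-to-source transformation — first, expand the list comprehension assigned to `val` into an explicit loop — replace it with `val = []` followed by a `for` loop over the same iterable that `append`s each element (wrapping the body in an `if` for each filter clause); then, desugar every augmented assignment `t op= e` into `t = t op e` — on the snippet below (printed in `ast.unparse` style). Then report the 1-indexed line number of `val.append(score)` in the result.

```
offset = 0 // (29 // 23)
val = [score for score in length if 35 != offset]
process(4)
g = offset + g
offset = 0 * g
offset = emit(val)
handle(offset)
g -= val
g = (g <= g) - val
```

Transformed code:
offset = 0 // (29 // 23)
val = []
for score in length:
    if 35 != offset:
        val.append(score)
process(4)
g = offset + g
offset = 0 * g
offset = emit(val)
handle(offset)
g = g - val
g = (g <= g) - val

5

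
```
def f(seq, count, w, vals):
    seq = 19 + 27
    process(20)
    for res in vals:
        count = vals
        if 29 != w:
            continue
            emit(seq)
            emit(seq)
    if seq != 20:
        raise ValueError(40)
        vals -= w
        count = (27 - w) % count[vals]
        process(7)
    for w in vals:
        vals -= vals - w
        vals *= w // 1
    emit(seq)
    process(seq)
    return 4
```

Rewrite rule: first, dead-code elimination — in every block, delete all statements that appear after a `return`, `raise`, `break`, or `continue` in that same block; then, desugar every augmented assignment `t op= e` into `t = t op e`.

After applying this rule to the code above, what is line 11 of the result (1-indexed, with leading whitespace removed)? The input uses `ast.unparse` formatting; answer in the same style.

vals = vals - (vals - w)

Transformed code:
def f(seq, count, w, vals):
    seq = 19 + 27
    process(20)
    for res in vals:
        count = vals
        if 29 != w:
            continue
    if seq != 20:
        raise ValueError(40)
    for w in vals:
        vals = vals - (vals - w)
        vals = vals * (w // 1)
    emit(seq)
    process(seq)
    return 4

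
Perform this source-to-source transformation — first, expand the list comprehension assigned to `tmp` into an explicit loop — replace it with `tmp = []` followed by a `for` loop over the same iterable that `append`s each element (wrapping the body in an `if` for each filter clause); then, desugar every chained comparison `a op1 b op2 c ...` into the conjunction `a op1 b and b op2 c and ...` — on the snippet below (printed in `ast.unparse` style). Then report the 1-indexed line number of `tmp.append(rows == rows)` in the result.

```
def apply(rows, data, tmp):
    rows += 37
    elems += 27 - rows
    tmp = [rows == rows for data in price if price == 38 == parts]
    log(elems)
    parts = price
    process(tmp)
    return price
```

Transformed code:
def apply(rows, data, tmp):
    rows += 37
    elems += 27 - rows
    tmp = []
    for data in price:
        if price == 38 and 38 == parts:
            tmp.append(rows == rows)
    log(elems)
    parts = price
    process(tmp)
    return price

7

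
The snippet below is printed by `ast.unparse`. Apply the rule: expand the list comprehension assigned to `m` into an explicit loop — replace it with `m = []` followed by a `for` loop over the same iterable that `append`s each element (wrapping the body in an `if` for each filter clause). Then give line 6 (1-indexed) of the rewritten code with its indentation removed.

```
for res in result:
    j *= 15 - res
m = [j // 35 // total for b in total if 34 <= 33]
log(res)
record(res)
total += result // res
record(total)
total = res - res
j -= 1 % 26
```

Transformed code:
for res in result:
    j *= 15 - res
m = []
for b in total:
    if 34 <= 33:
        m.append(j // 35 // total)
log(res)
record(res)
total += result // res
record(total)
total = res - res
j -= 1 % 26

m.append(j // 35 // total)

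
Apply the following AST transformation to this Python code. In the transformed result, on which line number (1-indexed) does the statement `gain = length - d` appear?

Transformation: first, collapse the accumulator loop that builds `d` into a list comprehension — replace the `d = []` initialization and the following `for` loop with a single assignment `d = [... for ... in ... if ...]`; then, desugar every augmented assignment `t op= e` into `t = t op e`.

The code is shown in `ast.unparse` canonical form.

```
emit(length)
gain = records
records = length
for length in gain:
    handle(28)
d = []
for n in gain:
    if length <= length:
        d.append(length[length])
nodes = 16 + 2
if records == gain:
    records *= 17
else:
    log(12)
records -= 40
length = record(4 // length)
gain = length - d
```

14

Transformed code:
emit(length)
gain = records
records = length
for length in gain:
    handle(28)
d = [length[length] for n in gain if length <= length]
nodes = 16 + 2
if records == gain:
    records = records * 17
else:
    log(12)
records = records - 40
length = record(4 // length)
gain = length - d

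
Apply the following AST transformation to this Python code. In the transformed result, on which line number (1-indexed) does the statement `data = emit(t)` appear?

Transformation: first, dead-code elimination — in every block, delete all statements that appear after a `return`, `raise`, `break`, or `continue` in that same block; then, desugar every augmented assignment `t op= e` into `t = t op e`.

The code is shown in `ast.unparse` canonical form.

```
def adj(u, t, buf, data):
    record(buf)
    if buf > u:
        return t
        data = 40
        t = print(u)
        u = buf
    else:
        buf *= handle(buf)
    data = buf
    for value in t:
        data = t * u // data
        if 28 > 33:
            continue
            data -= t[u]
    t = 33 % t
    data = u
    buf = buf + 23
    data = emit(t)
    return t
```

15

Transformed code:
def adj(u, t, buf, data):
    record(buf)
    if buf > u:
        return t
    else:
        buf = buf * handle(buf)
    data = buf
    for value in t:
        data = t * u // data
        if 28 > 33:
            continue
    t = 33 % t
    data = u
    buf = buf + 23
    data = emit(t)
    return t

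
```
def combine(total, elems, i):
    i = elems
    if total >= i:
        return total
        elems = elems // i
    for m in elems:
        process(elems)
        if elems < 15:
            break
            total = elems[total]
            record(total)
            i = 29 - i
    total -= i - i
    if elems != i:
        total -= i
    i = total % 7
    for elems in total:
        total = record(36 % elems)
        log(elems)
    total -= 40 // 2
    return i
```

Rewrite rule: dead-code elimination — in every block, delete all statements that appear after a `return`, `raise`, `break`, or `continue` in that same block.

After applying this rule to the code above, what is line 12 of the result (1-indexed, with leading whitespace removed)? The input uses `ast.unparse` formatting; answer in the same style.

i = total % 7

Transformed code:
def combine(total, elems, i):
    i = elems
    if total >= i:
        return total
    for m in elems:
        process(elems)
        if elems < 15:
            break
    total -= i - i
    if elems != i:
        total -= i
    i = total % 7
    for elems in total:
        total = record(36 % elems)
        log(elems)
    total -= 40 // 2
    return i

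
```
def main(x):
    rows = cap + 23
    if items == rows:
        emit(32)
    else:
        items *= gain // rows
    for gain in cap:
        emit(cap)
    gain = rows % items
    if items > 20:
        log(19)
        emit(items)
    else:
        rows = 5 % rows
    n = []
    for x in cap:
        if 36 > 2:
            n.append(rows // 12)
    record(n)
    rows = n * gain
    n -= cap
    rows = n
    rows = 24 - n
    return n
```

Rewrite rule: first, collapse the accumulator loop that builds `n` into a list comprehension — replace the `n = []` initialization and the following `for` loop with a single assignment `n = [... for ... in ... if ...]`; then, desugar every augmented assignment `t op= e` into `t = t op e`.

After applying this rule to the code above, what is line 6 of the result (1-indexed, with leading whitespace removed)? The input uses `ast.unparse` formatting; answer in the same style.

Transformed code:
def main(x):
    rows = cap + 23
    if items == rows:
        emit(32)
    else:
        items = items * (gain // rows)
    for gain in cap:
        emit(cap)
    gain = rows % items
    if items > 20:
        log(19)
        emit(items)
    else:
        rows = 5 % rows
    n = [rows // 12 for x in cap if 36 > 2]
    record(n)
    rows = n * gain
    n = n - cap
    rows = n
    rows = 24 - n
    return n

items = items * (gain // rows)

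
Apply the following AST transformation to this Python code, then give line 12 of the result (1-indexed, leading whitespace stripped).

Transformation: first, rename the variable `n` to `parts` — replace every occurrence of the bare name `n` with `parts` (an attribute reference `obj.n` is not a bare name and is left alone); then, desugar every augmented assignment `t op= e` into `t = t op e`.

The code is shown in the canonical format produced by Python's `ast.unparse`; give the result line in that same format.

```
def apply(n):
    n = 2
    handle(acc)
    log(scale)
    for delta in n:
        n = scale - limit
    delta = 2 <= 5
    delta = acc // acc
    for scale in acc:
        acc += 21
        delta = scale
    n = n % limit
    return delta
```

Transformed code:
def apply(parts):
    parts = 2
    handle(acc)
    log(scale)
    for delta in parts:
        parts = scale - limit
    delta = 2 <= 5
    delta = acc // acc
    for scale in acc:
        acc = acc + 21
        delta = scale
    parts = parts % limit
    return delta

parts = parts % limit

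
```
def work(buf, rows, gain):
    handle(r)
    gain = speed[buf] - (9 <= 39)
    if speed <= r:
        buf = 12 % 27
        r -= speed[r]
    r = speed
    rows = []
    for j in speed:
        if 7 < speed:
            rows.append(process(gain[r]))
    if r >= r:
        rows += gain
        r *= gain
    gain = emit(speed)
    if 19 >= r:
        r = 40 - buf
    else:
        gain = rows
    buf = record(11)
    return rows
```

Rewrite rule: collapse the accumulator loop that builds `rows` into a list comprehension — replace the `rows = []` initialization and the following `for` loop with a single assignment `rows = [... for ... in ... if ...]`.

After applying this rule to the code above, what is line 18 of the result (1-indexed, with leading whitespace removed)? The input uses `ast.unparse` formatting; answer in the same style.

return rows

Transformed code:
def work(buf, rows, gain):
    handle(r)
    gain = speed[buf] - (9 <= 39)
    if speed <= r:
        buf = 12 % 27
        r -= speed[r]
    r = speed
    rows = [process(gain[r]) for j in speed if 7 < speed]
    if r >= r:
        rows += gain
        r *= gain
    gain = emit(speed)
    if 19 >= r:
        r = 40 - buf
    else:
        gain = rows
    buf = record(11)
    return rows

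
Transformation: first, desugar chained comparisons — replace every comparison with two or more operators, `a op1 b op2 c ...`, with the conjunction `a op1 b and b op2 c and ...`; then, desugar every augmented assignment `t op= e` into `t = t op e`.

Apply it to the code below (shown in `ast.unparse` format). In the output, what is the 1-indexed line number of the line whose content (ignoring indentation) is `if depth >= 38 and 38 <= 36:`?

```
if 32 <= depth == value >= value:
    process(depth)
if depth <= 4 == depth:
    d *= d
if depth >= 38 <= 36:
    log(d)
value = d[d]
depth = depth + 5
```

5

Transformed code:
if 32 <= depth and depth == value and (value >= value):
    process(depth)
if depth <= 4 and 4 == depth:
    d = d * d
if depth >= 38 and 38 <= 36:
    log(d)
value = d[d]
depth = depth + 5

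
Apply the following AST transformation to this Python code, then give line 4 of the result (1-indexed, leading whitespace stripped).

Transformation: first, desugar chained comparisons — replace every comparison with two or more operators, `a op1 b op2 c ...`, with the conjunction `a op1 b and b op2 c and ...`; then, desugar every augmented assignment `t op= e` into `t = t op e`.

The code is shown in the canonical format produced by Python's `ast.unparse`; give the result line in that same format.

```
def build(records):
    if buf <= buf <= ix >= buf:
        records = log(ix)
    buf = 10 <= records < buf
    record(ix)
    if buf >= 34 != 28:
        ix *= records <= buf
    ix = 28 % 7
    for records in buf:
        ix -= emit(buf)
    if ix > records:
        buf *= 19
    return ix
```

buf = 10 <= records and records < buf

Transformed code:
def build(records):
    if buf <= buf and buf <= ix and (ix >= buf):
        records = log(ix)
    buf = 10 <= records and records < buf
    record(ix)
    if buf >= 34 and 34 != 28:
        ix = ix * (records <= buf)
    ix = 28 % 7
    for records in buf:
        ix = ix - emit(buf)
    if ix > records:
        buf = buf * 19
    return ix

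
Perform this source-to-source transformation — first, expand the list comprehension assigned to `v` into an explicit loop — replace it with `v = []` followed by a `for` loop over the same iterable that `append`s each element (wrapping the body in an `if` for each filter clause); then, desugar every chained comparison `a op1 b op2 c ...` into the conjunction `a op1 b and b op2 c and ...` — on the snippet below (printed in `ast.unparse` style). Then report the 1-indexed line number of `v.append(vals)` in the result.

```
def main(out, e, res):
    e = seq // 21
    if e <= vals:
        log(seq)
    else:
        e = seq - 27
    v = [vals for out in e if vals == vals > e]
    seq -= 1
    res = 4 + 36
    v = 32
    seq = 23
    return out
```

10

Transformed code:
def main(out, e, res):
    e = seq // 21
    if e <= vals:
        log(seq)
    else:
        e = seq - 27
    v = []
    for out in e:
        if vals == vals and vals > e:
            v.append(vals)
    seq -= 1
    res = 4 + 36
    v = 32
    seq = 23
    return out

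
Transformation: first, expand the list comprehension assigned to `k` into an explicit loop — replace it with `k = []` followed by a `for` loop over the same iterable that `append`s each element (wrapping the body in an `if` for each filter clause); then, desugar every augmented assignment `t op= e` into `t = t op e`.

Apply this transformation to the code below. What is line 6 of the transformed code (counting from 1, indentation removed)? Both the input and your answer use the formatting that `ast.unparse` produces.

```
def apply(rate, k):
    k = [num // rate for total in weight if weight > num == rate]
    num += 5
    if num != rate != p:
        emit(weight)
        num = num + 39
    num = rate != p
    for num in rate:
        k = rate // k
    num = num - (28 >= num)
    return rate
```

Transformed code:
def apply(rate, k):
    k = []
    for total in weight:
        if weight > num == rate:
            k.append(num // rate)
    num = num + 5
    if num != rate != p:
        emit(weight)
        num = num + 39
    num = rate != p
    for num in rate:
        k = rate // k
    num = num - (28 >= num)
    return rate

num = num + 5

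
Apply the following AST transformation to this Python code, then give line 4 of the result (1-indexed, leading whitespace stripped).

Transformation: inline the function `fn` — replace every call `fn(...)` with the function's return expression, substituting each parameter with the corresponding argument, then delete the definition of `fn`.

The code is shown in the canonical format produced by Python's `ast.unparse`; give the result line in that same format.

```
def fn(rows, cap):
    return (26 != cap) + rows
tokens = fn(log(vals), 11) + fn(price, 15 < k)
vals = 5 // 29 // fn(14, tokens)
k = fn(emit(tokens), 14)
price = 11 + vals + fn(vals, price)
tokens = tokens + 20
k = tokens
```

price = 11 + vals + ((26 != price) + vals)

Transformed code:
tokens = (26 != 11) + log(vals) + ((26 != (15 < k)) + price)
vals = 5 // 29 // ((26 != tokens) + 14)
k = (26 != 14) + emit(tokens)
price = 11 + vals + ((26 != price) + vals)
tokens = tokens + 20
k = tokens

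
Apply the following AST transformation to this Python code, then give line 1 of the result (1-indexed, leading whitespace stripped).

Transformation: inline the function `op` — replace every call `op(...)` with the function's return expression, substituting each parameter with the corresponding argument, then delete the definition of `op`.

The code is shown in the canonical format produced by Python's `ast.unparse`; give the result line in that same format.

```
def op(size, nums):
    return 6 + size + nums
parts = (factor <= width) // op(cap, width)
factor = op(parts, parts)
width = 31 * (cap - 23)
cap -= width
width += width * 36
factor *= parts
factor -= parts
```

Transformed code:
parts = (factor <= width) // (6 + cap + width)
factor = 6 + parts + parts
width = 31 * (cap - 23)
cap -= width
width += width * 36
factor *= parts
factor -= parts

parts = (factor <= width) // (6 + cap + width)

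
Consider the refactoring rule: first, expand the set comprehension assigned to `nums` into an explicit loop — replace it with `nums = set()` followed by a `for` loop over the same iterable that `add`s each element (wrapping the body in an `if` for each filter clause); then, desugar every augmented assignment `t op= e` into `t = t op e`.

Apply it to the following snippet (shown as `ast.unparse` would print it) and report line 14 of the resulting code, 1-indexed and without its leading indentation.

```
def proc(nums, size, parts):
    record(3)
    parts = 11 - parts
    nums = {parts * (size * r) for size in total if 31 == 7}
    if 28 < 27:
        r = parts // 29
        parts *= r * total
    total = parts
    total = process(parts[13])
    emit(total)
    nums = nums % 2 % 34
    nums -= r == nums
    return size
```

Transformed code:
def proc(nums, size, parts):
    record(3)
    parts = 11 - parts
    nums = set()
    for size in total:
        if 31 == 7:
            nums.add(parts * (size * r))
    if 28 < 27:
        r = parts // 29
        parts = parts * (r * total)
    total = parts
    total = process(parts[13])
    emit(total)
    nums = nums % 2 % 34
    nums = nums - (r == nums)
    return size

nums = nums % 2 % 34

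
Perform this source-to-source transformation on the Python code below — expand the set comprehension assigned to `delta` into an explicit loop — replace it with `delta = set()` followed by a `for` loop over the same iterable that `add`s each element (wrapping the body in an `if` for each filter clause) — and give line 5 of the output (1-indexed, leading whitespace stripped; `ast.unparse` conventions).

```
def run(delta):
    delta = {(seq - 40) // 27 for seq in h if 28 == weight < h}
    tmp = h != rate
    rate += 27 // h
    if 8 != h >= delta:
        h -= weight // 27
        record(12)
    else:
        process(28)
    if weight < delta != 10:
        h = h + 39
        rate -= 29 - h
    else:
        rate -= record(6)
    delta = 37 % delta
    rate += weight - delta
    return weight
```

delta.add((seq - 40) // 27)

Transformed code:
def run(delta):
    delta = set()
    for seq in h:
        if 28 == weight < h:
            delta.add((seq - 40) // 27)
    tmp = h != rate
    rate += 27 // h
    if 8 != h >= delta:
        h -= weight // 27
        record(12)
    else:
        process(28)
    if weight < delta != 10:
        h = h + 39
        rate -= 29 - h
    else:
        rate -= record(6)
    delta = 37 % delta
    rate += weight - delta
    return weight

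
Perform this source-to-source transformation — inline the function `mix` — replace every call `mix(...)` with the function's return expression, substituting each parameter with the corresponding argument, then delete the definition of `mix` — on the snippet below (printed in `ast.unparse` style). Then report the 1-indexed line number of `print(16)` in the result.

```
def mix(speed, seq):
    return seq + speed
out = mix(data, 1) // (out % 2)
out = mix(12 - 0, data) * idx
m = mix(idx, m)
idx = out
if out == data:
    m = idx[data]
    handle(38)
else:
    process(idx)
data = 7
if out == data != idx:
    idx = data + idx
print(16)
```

13

Transformed code:
out = (1 + data) // (out % 2)
out = (data + (12 - 0)) * idx
m = m + idx
idx = out
if out == data:
    m = idx[data]
    handle(38)
else:
    process(idx)
data = 7
if out == data != idx:
    idx = data + idx
print(16)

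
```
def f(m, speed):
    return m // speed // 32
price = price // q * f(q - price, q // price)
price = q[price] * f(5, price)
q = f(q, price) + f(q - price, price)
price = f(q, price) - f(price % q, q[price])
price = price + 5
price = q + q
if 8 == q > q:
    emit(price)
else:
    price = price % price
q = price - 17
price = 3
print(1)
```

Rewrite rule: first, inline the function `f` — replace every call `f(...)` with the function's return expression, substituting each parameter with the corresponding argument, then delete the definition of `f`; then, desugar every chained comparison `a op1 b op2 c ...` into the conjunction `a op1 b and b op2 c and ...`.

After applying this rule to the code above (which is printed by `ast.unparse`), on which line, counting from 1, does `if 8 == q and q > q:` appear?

Transformed code:
price = price // q * ((q - price) // (q // price) // 32)
price = q[price] * (5 // price // 32)
q = q // price // 32 + (q - price) // price // 32
price = q // price // 32 - price % q // q[price] // 32
price = price + 5
price = q + q
if 8 == q and q > q:
    emit(price)
else:
    price = price % price
q = price - 17
price = 3
print(1)

7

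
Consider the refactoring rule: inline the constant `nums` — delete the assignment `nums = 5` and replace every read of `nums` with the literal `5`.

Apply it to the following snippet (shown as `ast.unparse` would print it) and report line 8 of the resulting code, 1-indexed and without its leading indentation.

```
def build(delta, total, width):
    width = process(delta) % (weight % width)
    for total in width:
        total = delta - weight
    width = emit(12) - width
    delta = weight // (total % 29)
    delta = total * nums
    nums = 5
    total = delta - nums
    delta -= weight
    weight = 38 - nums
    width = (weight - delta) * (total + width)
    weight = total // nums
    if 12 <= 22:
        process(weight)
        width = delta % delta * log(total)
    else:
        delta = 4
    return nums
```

total = delta - 5

Transformed code:
def build(delta, total, width):
    width = process(delta) % (weight % width)
    for total in width:
        total = delta - weight
    width = emit(12) - width
    delta = weight // (total % 29)
    delta = total * 5
    total = delta - 5
    delta -= weight
    weight = 38 - 5
    width = (weight - delta) * (total + width)
    weight = total // 5
    if 12 <= 22:
        process(weight)
        width = delta % delta * log(total)
    else:
        delta = 4
    return 5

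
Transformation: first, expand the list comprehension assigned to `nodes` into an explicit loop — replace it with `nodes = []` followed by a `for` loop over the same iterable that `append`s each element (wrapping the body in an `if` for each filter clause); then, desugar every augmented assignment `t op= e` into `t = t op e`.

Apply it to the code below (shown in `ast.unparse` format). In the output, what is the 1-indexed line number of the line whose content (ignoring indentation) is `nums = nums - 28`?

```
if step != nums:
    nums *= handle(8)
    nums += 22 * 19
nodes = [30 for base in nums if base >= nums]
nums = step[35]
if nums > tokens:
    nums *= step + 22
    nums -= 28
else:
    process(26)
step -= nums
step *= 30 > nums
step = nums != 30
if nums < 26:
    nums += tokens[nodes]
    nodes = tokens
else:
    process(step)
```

Transformed code:
if step != nums:
    nums = nums * handle(8)
    nums = nums + 22 * 19
nodes = []
for base in nums:
    if base >= nums:
        nodes.append(30)
nums = step[35]
if nums > tokens:
    nums = nums * (step + 22)
    nums = nums - 28
else:
    process(26)
step = step - nums
step = step * (30 > nums)
step = nums != 30
if nums < 26:
    nums = nums + tokens[nodes]
    nodes = tokens
else:
    process(step)

11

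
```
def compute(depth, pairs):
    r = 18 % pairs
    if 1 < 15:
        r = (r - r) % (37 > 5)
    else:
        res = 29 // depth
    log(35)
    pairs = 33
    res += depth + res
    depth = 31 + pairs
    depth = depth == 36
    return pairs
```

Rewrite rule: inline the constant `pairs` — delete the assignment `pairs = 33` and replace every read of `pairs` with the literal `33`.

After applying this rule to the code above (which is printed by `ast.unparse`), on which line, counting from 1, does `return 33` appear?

11

Transformed code:
def compute(depth, pairs):
    r = 18 % 33
    if 1 < 15:
        r = (r - r) % (37 > 5)
    else:
        res = 29 // depth
    log(35)
    res += depth + res
    depth = 31 + 33
    depth = depth == 36
    return 33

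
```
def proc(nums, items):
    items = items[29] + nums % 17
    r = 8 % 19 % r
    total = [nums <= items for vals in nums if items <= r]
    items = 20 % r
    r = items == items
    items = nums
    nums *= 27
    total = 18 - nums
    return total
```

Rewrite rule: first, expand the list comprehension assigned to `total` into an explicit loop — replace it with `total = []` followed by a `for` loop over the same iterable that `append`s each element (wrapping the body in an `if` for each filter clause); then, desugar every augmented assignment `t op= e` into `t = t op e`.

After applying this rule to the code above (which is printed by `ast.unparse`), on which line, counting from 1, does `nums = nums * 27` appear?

11

Transformed code:
def proc(nums, items):
    items = items[29] + nums % 17
    r = 8 % 19 % r
    total = []
    for vals in nums:
        if items <= r:
            total.append(nums <= items)
    items = 20 % r
    r = items == items
    items = nums
    nums = nums * 27
    total = 18 - nums
    return total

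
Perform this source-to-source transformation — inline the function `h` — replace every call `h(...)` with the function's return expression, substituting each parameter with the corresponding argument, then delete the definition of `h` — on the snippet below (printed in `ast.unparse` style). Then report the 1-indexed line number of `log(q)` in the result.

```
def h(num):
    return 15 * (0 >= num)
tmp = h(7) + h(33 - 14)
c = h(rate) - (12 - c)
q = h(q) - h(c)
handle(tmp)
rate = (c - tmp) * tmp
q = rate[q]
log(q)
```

7

Transformed code:
tmp = 15 * (0 >= 7) + 15 * (0 >= 33 - 14)
c = 15 * (0 >= rate) - (12 - c)
q = 15 * (0 >= q) - 15 * (0 >= c)
handle(tmp)
rate = (c - tmp) * tmp
q = rate[q]
log(q)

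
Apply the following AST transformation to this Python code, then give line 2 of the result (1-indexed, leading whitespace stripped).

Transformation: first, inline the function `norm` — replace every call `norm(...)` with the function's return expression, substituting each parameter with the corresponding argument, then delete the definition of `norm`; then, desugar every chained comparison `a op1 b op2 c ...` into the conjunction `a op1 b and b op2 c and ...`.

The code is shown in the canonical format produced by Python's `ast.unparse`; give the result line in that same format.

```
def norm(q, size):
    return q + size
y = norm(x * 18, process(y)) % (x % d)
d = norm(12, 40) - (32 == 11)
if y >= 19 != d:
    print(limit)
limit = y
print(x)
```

d = 12 + 40 - (32 == 11)

Transformed code:
y = (x * 18 + process(y)) % (x % d)
d = 12 + 40 - (32 == 11)
if y >= 19 and 19 != d:
    print(limit)
limit = y
print(x)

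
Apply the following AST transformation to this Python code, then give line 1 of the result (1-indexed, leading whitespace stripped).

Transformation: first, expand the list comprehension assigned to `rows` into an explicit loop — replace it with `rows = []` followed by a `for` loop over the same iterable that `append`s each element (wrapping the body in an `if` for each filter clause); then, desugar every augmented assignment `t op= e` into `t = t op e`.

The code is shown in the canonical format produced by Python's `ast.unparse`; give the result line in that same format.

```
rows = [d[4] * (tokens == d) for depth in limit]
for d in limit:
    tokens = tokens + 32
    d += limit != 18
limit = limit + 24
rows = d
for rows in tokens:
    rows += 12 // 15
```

rows = []

Transformed code:
rows = []
for depth in limit:
    rows.append(d[4] * (tokens == d))
for d in limit:
    tokens = tokens + 32
    d = d + (limit != 18)
limit = limit + 24
rows = d
for rows in tokens:
    rows = rows + 12 // 15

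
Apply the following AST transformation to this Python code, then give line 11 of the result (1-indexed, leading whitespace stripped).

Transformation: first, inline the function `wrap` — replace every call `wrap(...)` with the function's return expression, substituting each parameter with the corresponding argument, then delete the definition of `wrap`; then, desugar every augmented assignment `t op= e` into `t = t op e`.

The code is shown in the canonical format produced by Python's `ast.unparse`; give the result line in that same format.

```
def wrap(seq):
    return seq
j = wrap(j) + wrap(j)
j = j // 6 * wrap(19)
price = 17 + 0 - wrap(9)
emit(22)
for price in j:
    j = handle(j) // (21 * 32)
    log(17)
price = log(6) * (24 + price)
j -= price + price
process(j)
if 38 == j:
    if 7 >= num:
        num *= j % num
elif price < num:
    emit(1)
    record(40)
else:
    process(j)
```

Transformed code:
j = j + j
j = j // 6 * 19
price = 17 + 0 - 9
emit(22)
for price in j:
    j = handle(j) // (21 * 32)
    log(17)
price = log(6) * (24 + price)
j = j - (price + price)
process(j)
if 38 == j:
    if 7 >= num:
        num = num * (j % num)
elif price < num:
    emit(1)
    record(40)
else:
    process(j)

if 38 == j:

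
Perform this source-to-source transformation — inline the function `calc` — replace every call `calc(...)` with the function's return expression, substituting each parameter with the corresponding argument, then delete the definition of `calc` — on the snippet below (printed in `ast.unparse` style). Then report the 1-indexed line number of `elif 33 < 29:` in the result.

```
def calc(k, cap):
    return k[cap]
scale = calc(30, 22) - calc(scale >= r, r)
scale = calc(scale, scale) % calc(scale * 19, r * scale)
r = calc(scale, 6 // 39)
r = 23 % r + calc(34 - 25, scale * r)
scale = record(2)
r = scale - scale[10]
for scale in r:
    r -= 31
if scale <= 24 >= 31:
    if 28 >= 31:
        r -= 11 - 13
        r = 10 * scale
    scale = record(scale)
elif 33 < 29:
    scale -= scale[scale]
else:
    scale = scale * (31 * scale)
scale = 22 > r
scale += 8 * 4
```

14

Transformed code:
scale = 30[22] - (scale >= r)[r]
scale = scale[scale] % (scale * 19)[r * scale]
r = scale[6 // 39]
r = 23 % r + (34 - 25)[scale * r]
scale = record(2)
r = scale - scale[10]
for scale in r:
    r -= 31
if scale <= 24 >= 31:
    if 28 >= 31:
        r -= 11 - 13
        r = 10 * scale
    scale = record(scale)
elif 33 < 29:
    scale -= scale[scale]
else:
    scale = scale * (31 * scale)
scale = 22 > r
scale += 8 * 4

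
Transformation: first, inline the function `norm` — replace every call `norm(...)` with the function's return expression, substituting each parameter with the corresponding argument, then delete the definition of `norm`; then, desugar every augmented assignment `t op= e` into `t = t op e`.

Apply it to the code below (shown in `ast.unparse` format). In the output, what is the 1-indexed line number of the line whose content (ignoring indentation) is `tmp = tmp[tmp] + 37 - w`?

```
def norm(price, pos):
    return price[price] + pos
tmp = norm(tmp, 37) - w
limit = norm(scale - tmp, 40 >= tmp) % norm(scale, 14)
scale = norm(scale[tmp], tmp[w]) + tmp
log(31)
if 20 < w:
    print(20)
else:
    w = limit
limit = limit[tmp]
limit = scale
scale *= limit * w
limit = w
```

1

Transformed code:
tmp = tmp[tmp] + 37 - w
limit = ((scale - tmp)[scale - tmp] + (40 >= tmp)) % (scale[scale] + 14)
scale = scale[tmp][scale[tmp]] + tmp[w] + tmp
log(31)
if 20 < w:
    print(20)
else:
    w = limit
limit = limit[tmp]
limit = scale
scale = scale * (limit * w)
limit = w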